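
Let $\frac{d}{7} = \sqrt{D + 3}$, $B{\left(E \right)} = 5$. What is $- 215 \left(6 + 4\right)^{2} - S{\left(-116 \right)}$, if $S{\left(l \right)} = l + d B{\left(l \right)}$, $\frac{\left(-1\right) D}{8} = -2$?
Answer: $-21384 - 35 \sqrt{19} \approx -21537.0$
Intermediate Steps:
$D = 16$ ($D = \left(-8\right) \left(-2\right) = 16$)
$d = 7 \sqrt{19}$ ($d = 7 \sqrt{16 + 3} = 7 \sqrt{19} \approx 30.512$)
$S{\left(l \right)} = l + 35 \sqrt{19}$ ($S{\left(l \right)} = l + 7 \sqrt{19} \cdot 5 = l + 35 \sqrt{19}$)
$- 215 \left(6 + 4\right)^{2} - S{\left(-116 \right)} = - 215 \left(6 + 4\right)^{2} - \left(-116 + 35 \sqrt{19}\right) = - 215 \cdot 10^{2} + \left(116 - 35 \sqrt{19}\right) = \left(-215\right) 100 + \left(116 - 35 \sqrt{19}\right) = -21500 + \left(116 - 35 \sqrt{19}\right) = -21384 - 35 \sqrt{19}$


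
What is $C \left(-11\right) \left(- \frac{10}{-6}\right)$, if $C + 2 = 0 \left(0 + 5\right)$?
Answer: $\frac{110}{3} \approx 36.667$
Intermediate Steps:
$C = -2$ ($C = -2 + 0 \left(0 + 5\right) = -2 + 0 \cdot 5 = -2 + 0 = -2$)
$C \left(-11\right) \left(- \frac{10}{-6}\right) = \left(-2\right) \left(-11\right) \left(- \frac{10}{-6}\right) = 22 \left(\left(-10\right) \left(- \frac{1}{6}\right)\right) = 22 \cdot \frac{5}{3} = \frac{110}{3}$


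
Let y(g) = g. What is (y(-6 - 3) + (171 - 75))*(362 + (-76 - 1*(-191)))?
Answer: 41499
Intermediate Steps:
(y(-6 - 3) + (171 - 75))*(362 + (-76 - 1*(-191))) = ((-6 - 3) + (171 - 75))*(362 + (-76 - 1*(-191))) = (-9 + 96)*(362 + (-76 + 191)) = 87*(362 + 115) = 87*477 = 41499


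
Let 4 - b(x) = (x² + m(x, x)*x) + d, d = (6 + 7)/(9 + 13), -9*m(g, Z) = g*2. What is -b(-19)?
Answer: 54919/198 ≈ 277.37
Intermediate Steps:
m(g, Z) = -2*g/9 (m(g, Z) = -g*2/9 = -2*g/9)
d = 13/22 ≈ 0.59091
b(x) = 75/22 - 7*x²/9 (b(x) = 4 - ((x² + (-2*x/9)*x) + 13/22) = 4 - ((x² - 2*x²/9) + 13/22) = 4 - (7*x²/9 + 13/22) = 4 - (13/22 + 7*x²/9) = 4 + (-13/22 - 7*x²/9) = 75/22 - 7*x²/9)
-b(-19) = -(75/22 - 7/9*(-19)²) = -(75/22 - 7/9*361) = -(75/22 - 2527/9) = -1*(-54919/198) = 54919/198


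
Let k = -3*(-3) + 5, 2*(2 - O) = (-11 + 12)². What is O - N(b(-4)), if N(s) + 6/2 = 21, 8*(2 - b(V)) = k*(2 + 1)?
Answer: -33/2 ≈ -16.500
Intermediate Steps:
O = 3/2 (O = 2 - (-11 + 12)²/2 = 2 - ½*1² = 2 - ½*1 = 2 - ½ = 3/2 ≈ 1.5000)
k = 14 (k = 9 + 5 = 14)
b(V) = -13/4 (b(V) = 2 - 7*(2 + 1)/4 = 2 - 7*3/4 = 2 - ⅛*42 = 2 - 21/4 = -13/4)
N(s) = 18 (N(s) = -3 + 21 = 18)
O - N(b(-4)) = 3/2 - 1*18 = 3/2 - 18 = -33/2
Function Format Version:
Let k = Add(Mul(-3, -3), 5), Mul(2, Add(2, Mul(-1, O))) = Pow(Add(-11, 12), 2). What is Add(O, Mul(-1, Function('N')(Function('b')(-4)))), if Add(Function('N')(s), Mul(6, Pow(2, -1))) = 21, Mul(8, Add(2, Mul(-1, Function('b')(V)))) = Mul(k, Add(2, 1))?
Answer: Rational(-33, 2) ≈ -16.500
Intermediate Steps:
O = Rational(3, 2) (O = Add(2, Mul(Rational(-1, 2), Pow(Add(-11, 12), 2))) = Add(2, Mul(Rational(-1, 2), Pow(1, 2))) = Add(2, Mul(Rational(-1, 2), 1)) = Add(2, Rational(-1, 2)) = Rational(3, 2) ≈ 1.5000)
k = 14 (k = Add(9, 5) = 14)
Function('b')(V) = Rational(-13, 4) (Function('b')(V) = Add(2, Mul(Rational(-1, 8), Mul(14, Add(2, 1)))) = Add(2, Mul(Rational(-1, 8), Mul(14, 3))) = Add(2, Mul(Rational(-1, 8), 42)) = Add(2, Rational(-21, 4)) = Rational(-13, 4))
Function('N')(s) = 18 (Function('N')(s) = Add(-3, 21) = 18)
Add(O, Mul(-1, Function('N')(Function('b')(-4)))) = Add(Rational(3, 2), Mul(-1, 18)) = Add(Rational(3, 2), -18) = Rational(-33, 2)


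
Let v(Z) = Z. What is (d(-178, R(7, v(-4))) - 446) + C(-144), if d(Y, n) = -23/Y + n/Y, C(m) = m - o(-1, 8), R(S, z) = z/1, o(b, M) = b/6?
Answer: -157445/267 ≈ -589.68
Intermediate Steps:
o(b, M) = b/6 (o(b, M) = b*(⅙) = b/6)
R(S, z) = z (R(S, z) = z*1 = z)
C(m) = ⅙ + m (C(m) = m - (-1)/6 = m - 1*(-⅙) = m + ⅙ = ⅙ + m)
(d(-178, R(7, v(-4))) - 446) + C(-144) = ((-23 - 4)/(-178) - 446) + (⅙ - 144) = (-1/178*(-27) - 446) - 863/6 = (27/178 - 446) - 863/6 = -79361/178 - 863/6 = -157445/267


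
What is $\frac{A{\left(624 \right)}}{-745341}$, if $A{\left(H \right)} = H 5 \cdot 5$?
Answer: $- \frac{5200}{248447} \approx -0.02093$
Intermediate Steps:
$A{\left(H \right)} = 25 H$ ($A{\left(H \right)} = 5 H 5 = 25 H$)
$\frac{A{\left(624 \right)}}{-745341} = \frac{25 \cdot 624}{-745341} = 15600 \left(- \frac{1}{745341}\right) = - \frac{5200}{248447}$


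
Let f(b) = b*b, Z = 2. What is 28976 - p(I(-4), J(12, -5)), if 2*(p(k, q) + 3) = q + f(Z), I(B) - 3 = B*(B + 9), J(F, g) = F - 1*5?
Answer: 57947/2 ≈ 28974.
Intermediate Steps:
J(F, g) = -5 + F (J(F, g) = F - 5 = -5 + F)
I(B) = 3 + B*(9 + B) (I(B) = 3 + B*(B + 9) = 3 + B*(9 + B))
f(b) = b²
p(k, q) = -1 + q/2 (p(k, q) = -3 + (q + 2²)/2 = -3 + (q + 4)/2 = -3 + (4 + q)/2 = -3 + (2 + q/2) = -1 + q/2)
28976 - p(I(-4), J(12, -5)) = 28976 - (-1 + (-5 + 12)/2) = 28976 - (-1 + (½)*7) = 28976 - (-1 + 7/2) = 28976 - 1*5/2 = 28976 - 5/2 = 57947/2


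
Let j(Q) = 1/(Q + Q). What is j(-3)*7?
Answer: -7/6 ≈ -1.1667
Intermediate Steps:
j(Q) = 1/(2*Q)
j(-3)*7 = ((1/2)/(-3))*7 = ((1/2)*(-1/3))*7 = -1/6*7 = -7/6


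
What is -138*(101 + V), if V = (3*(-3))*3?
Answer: -10212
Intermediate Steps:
V = -27 (V = -9*3 = -27)
-138*(101 + V) = -138*(101 - 27) = -138*74 = -10212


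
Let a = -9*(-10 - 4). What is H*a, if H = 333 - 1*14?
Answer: 40194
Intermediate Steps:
H = 319 (H = 333 - 14 = 319)
a = 126 (a = -9*(-14) = 126)
H*a = 319*126 = 40194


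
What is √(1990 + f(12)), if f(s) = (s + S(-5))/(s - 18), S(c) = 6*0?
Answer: 2*√497 ≈ 44.587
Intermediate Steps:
S(c) = 0
f(s) = s/(-18 + s) (f(s) = (s + 0)/(s - 18) = s/(-18 + s))
√(1990 + f(12)) = √(1990 + 12/(-18 + 12)) = √(1990 + 12/(-6)) = √(1990 + 12*(-⅙)) = √(1990 - 2) = √1988 = 2*√497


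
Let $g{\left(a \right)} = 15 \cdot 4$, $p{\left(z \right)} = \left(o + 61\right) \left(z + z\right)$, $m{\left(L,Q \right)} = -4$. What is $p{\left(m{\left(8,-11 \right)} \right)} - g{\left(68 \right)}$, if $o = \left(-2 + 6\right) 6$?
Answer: $-740$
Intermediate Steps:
$o = 24$ ($o = 4 \cdot 6 = 24$)
$p{\left(z \right)} = 170 z$ ($p{\left(z \right)} = \left(24 + 61\right) \left(z + z\right) = 85 \cdot 2 z = 170 z$)
$g{\left(a \right)} = 60$
$p{\left(m{\left(8,-11 \right)} \right)} - g{\left(68 \right)} = 170 \left(-4\right) - 60 = -680 - 60 = -740$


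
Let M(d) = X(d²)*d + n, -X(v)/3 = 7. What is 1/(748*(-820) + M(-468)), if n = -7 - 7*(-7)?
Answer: -1/603490 ≈ -1.6570e-6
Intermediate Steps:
X(v) = -21 (X(v) = -3*7 = -21)
n = 42 (n = -7 + 49 = 42)
M(d) = 42 - 21*d (M(d) = -21*d + 42 = 42 - 21*d)
1/(748*(-820) + M(-468)) = 1/(748*(-820) + (42 - 21*(-468))) = 1/(-613360 + (42 + 9828)) = 1/(-613360 + 9870) = 1/(-603490) = -1/603490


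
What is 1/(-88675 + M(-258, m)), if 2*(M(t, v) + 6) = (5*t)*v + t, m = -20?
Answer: -1/75910 ≈ -1.3173e-5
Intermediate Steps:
M(t, v) = -6 + t/2 + 5*t*v/2 (M(t, v) = -6 + ((5*t)*v + t)/2 = -6 + (5*t*v + t)/2 = -6 + (t + 5*t*v)/2 = -6 + (t/2 + 5*t*v/2) = -6 + t/2 + 5*t*v/2)
1/(-88675 + M(-258, m)) = 1/(-88675 + (-6 + (½)*(-258) + (5/2)*(-258)*(-20))) = 1/(-88675 + (-6 - 129 + 12900)) = 1/(-88675 + 12765) = 1/(-75910) = -1/75910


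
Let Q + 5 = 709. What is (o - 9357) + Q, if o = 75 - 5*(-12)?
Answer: -8518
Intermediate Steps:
o = 135 (o = 75 + 60 = 135)
Q = 704 (Q = -5 + 709 = 704)
(o - 9357) + Q = (135 - 9357) + 704 = -9222 + 704 = -8518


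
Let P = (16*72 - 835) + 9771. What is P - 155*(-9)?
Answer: 11483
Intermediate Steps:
P = 10088 (P = (1152 - 835) + 9771 = 317 + 9771 = 10088)
P - 155*(-9) = 10088 - 155*(-9) = 10088 - 1*(-1395) = 10088 + 1395 = 11483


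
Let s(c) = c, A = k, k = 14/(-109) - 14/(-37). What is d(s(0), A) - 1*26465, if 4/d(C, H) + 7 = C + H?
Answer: -720472827/27223 ≈ -26466.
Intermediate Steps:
k = 1008/4033 (k = 14*(-1/109) - 14*(-1/37) = -14/109 + 14/37 = 1008/4033 ≈ 0.24994)
A = 1008/4033 ≈ 0.24994
d(C, H) = 4/(-7 + C + H) (d(C, H) = 4/(-7 + (C + H)) = 4/(-7 + C + H))
d(s(0), A) - 1*26465 = 4/(-7 + 0 + 1008/4033) - 1*26465 = 4/(-27223/4033) - 26465 = 4*(-4033/27223) - 26465 = -16132/27223 - 26465 = -720472827/27223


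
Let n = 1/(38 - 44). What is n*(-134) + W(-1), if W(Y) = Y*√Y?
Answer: 67/3 - I ≈ 22.333 - 1.0*I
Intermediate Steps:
W(Y) = Y^(3/2)
n = -⅙ (n = 1/(-6) = -⅙ ≈ -0.16667)
n*(-134) + W(-1) = -⅙*(-134) + (-1)^(3/2) = 67/3 - I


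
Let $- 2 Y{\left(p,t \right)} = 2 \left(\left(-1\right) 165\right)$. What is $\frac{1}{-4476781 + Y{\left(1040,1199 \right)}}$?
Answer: $- \frac{1}{4476616} \approx -2.2338 \cdot 10^{-7}$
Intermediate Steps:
$Y{\left(p,t \right)} = 165$ ($Y{\left(p,t \right)} = - \frac{2 \left(\left(-1\right) 165\right)}{2} = - \frac{2 \left(-165\right)}{2} = \left(- \frac{1}{2}\right) \left(-330\right) = 165$)
$\frac{1}{-4476781 + Y{\left(1040,1199 \right)}} = \frac{1}{-4476781 + 165} = \frac{1}{-4476616} = - \frac{1}{4476616}$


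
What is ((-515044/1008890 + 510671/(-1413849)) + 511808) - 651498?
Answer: -99628795127125223/713209058805 ≈ -1.3969e+5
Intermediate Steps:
((-515044/1008890 + 510671/(-1413849)) + 511808) - 651498 = ((-515044*1/1008890 + 510671*(-1/1413849)) + 511808) - 651498 = ((-257522/504445 - 510671/1413849) + 511808) - 651498 = (-621702654773/713209058805 + 511808) - 651498 = 365025480266214667/713209058805 - 651498 = -99628795127125223/713209058805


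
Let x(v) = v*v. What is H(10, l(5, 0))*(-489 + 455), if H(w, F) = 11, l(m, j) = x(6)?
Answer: -374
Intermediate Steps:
x(v) = v²
l(m, j) = 36 (l(m, j) = 6² = 36)
H(10, l(5, 0))*(-489 + 455) = 11*(-489 + 455) = 11*(-34) = -374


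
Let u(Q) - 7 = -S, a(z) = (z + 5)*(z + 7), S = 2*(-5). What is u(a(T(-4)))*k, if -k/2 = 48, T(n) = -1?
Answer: -1632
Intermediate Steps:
S = -10
a(z) = (5 + z)*(7 + z)
k = -96 (k = -2*48 = -96)
u(Q) = 17 (u(Q) = 7 - 1*(-10) = 7 + 10 = 17)
u(a(T(-4)))*k = 17*(-96) = -1632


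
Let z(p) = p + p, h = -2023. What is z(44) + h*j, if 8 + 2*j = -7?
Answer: 30521/2 ≈ 15261.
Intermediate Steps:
j = -15/2 (j = -4 + (½)*(-7) = -4 - 7/2 = -15/2 ≈ -7.5000)
z(p) = 2*p
z(44) + h*j = 2*44 - 2023*(-15/2) = 88 + 30345/2 = 30521/2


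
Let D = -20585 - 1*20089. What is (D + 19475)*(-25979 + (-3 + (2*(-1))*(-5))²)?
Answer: 549690070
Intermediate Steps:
D = -40674 (D = -20585 - 20089 = -40674)
(D + 19475)*(-25979 + (-3 + (2*(-1))*(-5))²) = (-40674 + 19475)*(-25979 + (-3 + (2*(-1))*(-5))²) = -21199*(-25979 + (-3 - 2*(-5))²) = -21199*(-25979 + (-3 + 10)²) = -21199*(-25979 + 7²) = -21199*(-25979 + 49) = -21199*(-25930) = 549690070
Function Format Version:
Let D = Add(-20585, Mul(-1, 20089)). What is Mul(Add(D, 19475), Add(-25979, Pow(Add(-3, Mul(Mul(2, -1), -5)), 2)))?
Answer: 549690070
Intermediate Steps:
D = -40674 (D = Add(-20585, -20089) = -40674)
Mul(Add(D, 19475), Add(-25979, Pow(Add(-3, Mul(Mul(2, -1), -5)), 2))) = Mul(Add(-40674, 19475), Add(-25979, Pow(Add(-3, Mul(Mul(2, -1), -5)), 2))) = Mul(-21199, Add(-25979, Pow(Add(-3, Mul(-2, -5)), 2))) = Mul(-21199, Add(-25979, Pow(Add(-3, 10), 2))) = Mul(-21199, Add(-25979, Pow(7, 2))) = Mul(-21199, Add(-25979, 49)) = Mul(-21199, -25930) = 549690070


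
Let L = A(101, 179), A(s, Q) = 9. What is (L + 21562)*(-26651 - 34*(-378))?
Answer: -297658229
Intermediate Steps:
L = 9
(L + 21562)*(-26651 - 34*(-378)) = (9 + 21562)*(-26651 - 34*(-378)) = 21571*(-26651 + 12852) = 21571*(-13799) = -297658229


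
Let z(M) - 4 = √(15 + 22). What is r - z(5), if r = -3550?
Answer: -3554 - √37 ≈ -3560.1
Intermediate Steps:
z(M) = 4 + √37 (z(M) = 4 + √(15 + 22) = 4 + √37)
r - z(5) = -3550 - (4 + √37) = -3550 + (-4 - √37) = -3554 - √37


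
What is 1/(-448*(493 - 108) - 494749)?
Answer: -1/667229 ≈ -1.4987e-6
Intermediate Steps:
1/(-448*(493 - 108) - 494749) = 1/(-448*385 - 494749) = 1/(-172480 - 494749) = 1/(-667229) = -1/667229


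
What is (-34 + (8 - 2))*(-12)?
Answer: 336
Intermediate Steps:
(-34 + (8 - 2))*(-12) = (-34 + 6)*(-12) = -28*(-12) = 336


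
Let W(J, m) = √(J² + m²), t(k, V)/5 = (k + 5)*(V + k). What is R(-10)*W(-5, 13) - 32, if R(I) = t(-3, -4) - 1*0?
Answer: -32 - 70*√194 ≈ -1007.0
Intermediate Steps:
t(k, V) = 5*(5 + k)*(V + k) (t(k, V) = 5*((k + 5)*(V + k)) = 5*((5 + k)*(V + k)) = 5*(5 + k)*(V + k))
R(I) = -70 (R(I) = (5*(-3)² + 25*(-4) + 25*(-3) + 5*(-4)*(-3)) - 1*0 = (5*9 - 100 - 75 + 60) + 0 = (45 - 100 - 75 + 60) + 0 = -70 + 0 = -70)
R(-10)*W(-5, 13) - 32 = -70*√((-5)² + 13²) - 32 = -70*√(25 + 169) - 32 = -70*√194 - 32 = -32 - 70*√194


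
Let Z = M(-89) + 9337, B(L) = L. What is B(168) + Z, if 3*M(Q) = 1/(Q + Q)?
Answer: 5075669/534 ≈ 9505.0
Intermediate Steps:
M(Q) = 1/(6*Q) (M(Q) = 1/(3*(Q + Q)) = 1/(3*((2*Q))) = (1/(2*Q))/3 = 1/(6*Q))
Z = 4985957/534 (Z = (⅙)/(-89) + 9337 = (⅙)*(-1/89) + 9337 = -1/534 + 9337 = 4985957/534 ≈ 9337.0)
B(168) + Z = 168 + 4985957/534 = 5075669/534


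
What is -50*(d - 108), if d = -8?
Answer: 5800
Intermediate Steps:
-50*(d - 108) = -50*(-8 - 108) = -50*(-116) = 5800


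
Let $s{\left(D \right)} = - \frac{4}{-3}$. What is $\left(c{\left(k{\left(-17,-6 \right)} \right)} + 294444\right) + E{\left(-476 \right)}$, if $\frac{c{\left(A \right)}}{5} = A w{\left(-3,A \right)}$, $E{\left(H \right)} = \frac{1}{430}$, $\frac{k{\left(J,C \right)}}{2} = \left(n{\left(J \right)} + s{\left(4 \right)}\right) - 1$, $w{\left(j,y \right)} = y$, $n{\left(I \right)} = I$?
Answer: $\frac{1160998289}{3870} \approx 3.0 \cdot 10^{5}$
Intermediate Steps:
$s{\left(D \right)} = \frac{4}{3}$ ($s{\left(D \right)} = \left(-4\right) \left(- \frac{1}{3}\right) = \frac{4}{3}$)
$k{\left(J,C \right)} = \frac{2}{3} + 2 J$ ($k{\left(J,C \right)} = 2 \left(\left(J + \frac{4}{3}\right) - 1\right) = 2 \left(\left(\frac{4}{3} + J\right) - 1\right) = 2 \left(\frac{1}{3} + J\right) = \frac{2}{3} + 2 J$)
$E{\left(H \right)} = \frac{1}{430}$
$c{\left(A \right)} = 5 A^{2}$ ($c{\left(A \right)} = 5 A A = 5 A^{2}$)
$\left(c{\left(k{\left(-17,-6 \right)} \right)} + 294444\right) + E{\left(-476 \right)} = \left(5 \left(\frac{2}{3} + 2 \left(-17\right)\right)^{2} + 294444\right) + \frac{1}{430} = \left(5 \left(\frac{2}{3} - 34\right)^{2} + 294444\right) + \frac{1}{430} = \left(5 \left(- \frac{100}{3}\right)^{2} + 294444\right) + \frac{1}{430} = \left(5 \cdot \frac{10000}{9} + 294444\right) + \frac{1}{430} = \left(\frac{50000}{9} + 294444\right) + \frac{1}{430} = \frac{2699996}{9} + \frac{1}{430} = \frac{1160998289}{3870}$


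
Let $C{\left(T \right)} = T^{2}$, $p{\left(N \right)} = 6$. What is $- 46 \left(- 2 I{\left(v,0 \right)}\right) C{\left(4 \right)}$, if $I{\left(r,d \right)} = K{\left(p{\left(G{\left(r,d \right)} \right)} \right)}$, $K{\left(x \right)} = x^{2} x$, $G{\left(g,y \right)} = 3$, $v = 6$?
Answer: $317952$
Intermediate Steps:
$K{\left(x \right)} = x^{3}$
$I{\left(r,d \right)} = 216$ ($I{\left(r,d \right)} = 6^{3} = 216$)
$- 46 \left(- 2 I{\left(v,0 \right)}\right) C{\left(4 \right)} = - 46 \left(\left(-2\right) 216\right) 4^{2} = \left(-46\right) \left(-432\right) 16 = 19872 \cdot 16 = 317952$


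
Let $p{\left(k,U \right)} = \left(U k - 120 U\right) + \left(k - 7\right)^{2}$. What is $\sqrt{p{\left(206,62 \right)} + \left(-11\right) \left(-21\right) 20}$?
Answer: $\sqrt{49553} \approx 222.6$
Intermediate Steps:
$p{\left(k,U \right)} = \left(-7 + k\right)^{2} - 120 U + U k$ ($p{\left(k,U \right)} = \left(- 120 U + U k\right) + \left(-7 + k\right)^{2} = \left(-7 + k\right)^{2} - 120 U + U k$)
$\sqrt{p{\left(206,62 \right)} + \left(-11\right) \left(-21\right) 20} = \sqrt{\left(\left(-7 + 206\right)^{2} - 7440 + 62 \cdot 206\right) + \left(-11\right) \left(-21\right) 20} = \sqrt{\left(199^{2} - 7440 + 12772\right) + 231 \cdot 20} = \sqrt{\left(39601 - 7440 + 12772\right) + 4620} = \sqrt{44933 + 4620} = \sqrt{49553}$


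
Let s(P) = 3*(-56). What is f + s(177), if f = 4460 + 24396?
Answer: 28688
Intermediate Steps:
s(P) = -168
f = 28856
f + s(177) = 28856 - 168 = 28688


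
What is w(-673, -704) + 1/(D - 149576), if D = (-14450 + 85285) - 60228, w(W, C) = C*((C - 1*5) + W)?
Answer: 135206831231/138969 ≈ 9.7293e+5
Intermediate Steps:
w(W, C) = C*(-5 + C + W) (w(W, C) = C*((C - 5) + W) = C*((-5 + C) + W) = C*(-5 + C + W))
D = 10607 (D = 70835 - 60228 = 10607)
w(-673, -704) + 1/(D - 149576) = -704*(-5 - 704 - 673) + 1/(10607 - 149576) = -704*(-1382) + 1/(-138969) = 972928 - 1/138969 = 135206831231/138969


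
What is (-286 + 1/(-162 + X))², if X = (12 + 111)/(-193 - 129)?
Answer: 223634198995216/2733930369 ≈ 81800.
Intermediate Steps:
X = -123/322 (X = 123/(-322) = 123*(-1/322) = -123/322 ≈ -0.38199)
(-286 + 1/(-162 + X))² = (-286 + 1/(-162 - 123/322))² = (-286 + 1/(-52287/322))² = (-286 - 322/52287)² = (-14954404/52287)² = 223634198995216/2733930369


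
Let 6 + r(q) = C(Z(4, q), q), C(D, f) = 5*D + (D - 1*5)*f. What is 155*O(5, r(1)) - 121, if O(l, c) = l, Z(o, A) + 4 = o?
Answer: 654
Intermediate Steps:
Z(o, A) = -4 + o
C(D, f) = 5*D + f*(-5 + D) (C(D, f) = 5*D + (D - 5)*f = 5*D + (-5 + D)*f = 5*D + f*(-5 + D))
r(q) = -6 - 5*q (r(q) = -6 + (-5*q + 5*(-4 + 4) + (-4 + 4)*q) = -6 + (-5*q + 5*0 + 0*q) = -6 + (-5*q + 0 + 0) = -6 - 5*q)
155*O(5, r(1)) - 121 = 155*5 - 121 = 775 - 121 = 654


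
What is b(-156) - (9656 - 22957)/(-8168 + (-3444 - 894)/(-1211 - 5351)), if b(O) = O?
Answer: -4223978665/26797039 ≈ -157.63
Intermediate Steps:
b(-156) - (9656 - 22957)/(-8168 + (-3444 - 894)/(-1211 - 5351)) = -156 - (9656 - 22957)/(-8168 + (-3444 - 894)/(-1211 - 5351)) = -156 - (-13301)/(-8168 - 4338/(-6562)) = -156 - (-13301)/(-8168 - 4338*(-1/6562)) = -156 - (-13301)/(-8168 + 2169/3281) = -156 - (-13301)/(-26797039/3281) = -156 - (-13301)*(-3281)/26797039 = -156 - 1*43640581/26797039 = -156 - 43640581/26797039 = -4223978665/26797039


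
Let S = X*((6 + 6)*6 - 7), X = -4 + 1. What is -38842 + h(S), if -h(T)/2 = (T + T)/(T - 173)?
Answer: -3573659/92 ≈ -38844.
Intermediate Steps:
X = -3
S = -195 (S = -3*((6 + 6)*6 - 7) = -3*(12*6 - 7) = -3*(72 - 7) = -3*65 = -195)
h(T) = -4*T/(-173 + T) (h(T) = -2*(T + T)/(T - 173) = -2*2*T/(-173 + T) = -4*T/(-173 + T))
-38842 + h(S) = -38842 - 4*(-195)/(-173 - 195) = -38842 - 4*(-195)/(-368) = -38842 - 4*(-195)*(-1/368) = -38842 - 195/92 = -3573659/92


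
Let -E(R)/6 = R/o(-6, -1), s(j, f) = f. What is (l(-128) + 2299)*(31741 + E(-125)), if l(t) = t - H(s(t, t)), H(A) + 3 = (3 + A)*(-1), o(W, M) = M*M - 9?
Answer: 259380861/4 ≈ 6.4845e+7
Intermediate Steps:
o(W, M) = -9 + M**2 (o(W, M) = M**2 - 9 = -9 + M**2)
H(A) = -6 - A (H(A) = -3 + (3 + A)*(-1) = -3 + (-3 - A) = -6 - A)
E(R) = 3*R/4 (E(R) = -6*R/(-9 + (-1)**2) = -6*R/(-9 + 1) = -6*R/(-8) = -6*R*(-1)/8 = -(-3)*R/4 = 3*R/4)
l(t) = 6 + 2*t (l(t) = t - (-6 - t) = t + (6 + t) = 6 + 2*t)
(l(-128) + 2299)*(31741 + E(-125)) = ((6 + 2*(-128)) + 2299)*(31741 + (3/4)*(-125)) = ((6 - 256) + 2299)*(31741 - 375/4) = (-250 + 2299)*(126589/4) = 2049*(126589/4) = 259380861/4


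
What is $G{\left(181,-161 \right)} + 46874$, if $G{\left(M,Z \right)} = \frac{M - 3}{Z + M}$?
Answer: $\frac{468829}{10} \approx 46883.0$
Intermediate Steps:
$G{\left(M,Z \right)} = \frac{-3 + M}{M + Z}$
$G{\left(181,-161 \right)} + 46874 = \frac{-3 + 181}{181 - 161} + 46874 = \frac{1}{20} \cdot 178 + 46874 = \frac{89}{10} + 46874 = \frac{468829}{10}$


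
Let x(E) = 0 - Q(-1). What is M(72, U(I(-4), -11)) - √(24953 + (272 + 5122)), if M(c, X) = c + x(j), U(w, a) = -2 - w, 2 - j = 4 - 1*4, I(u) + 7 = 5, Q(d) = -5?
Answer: 77 - √30347 ≈ -97.204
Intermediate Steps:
I(u) = -2 (I(u) = -7 + 5 = -2)
j = 2 (j = 2 - (4 - 1*4) = 2 - (4 - 4) = 2 - 1*0 = 2 + 0 = 2)
x(E) = 5 (x(E) = 0 - 1*(-5) = 0 + 5 = 5)
M(c, X) = 5 + c (M(c, X) = c + 5 = 5 + c)
M(72, U(I(-4), -11)) - √(24953 + (272 + 5122)) = (5 + 72) - √(24953 + (272 + 5122)) = 77 - √(24953 + 5394) = 77 - √30347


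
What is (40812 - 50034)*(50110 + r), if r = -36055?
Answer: -129615210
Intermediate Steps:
(40812 - 50034)*(50110 + r) = (40812 - 50034)*(50110 - 36055) = -9222*14055 = -129615210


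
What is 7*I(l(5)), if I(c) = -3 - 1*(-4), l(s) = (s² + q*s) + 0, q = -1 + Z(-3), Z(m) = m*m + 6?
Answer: 7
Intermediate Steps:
Z(m) = 6 + m² (Z(m) = m² + 6 = 6 + m²)
q = 14 (q = -1 + (6 + (-3)²) = -1 + (6 + 9) = -1 + 15 = 14)
l(s) = s² + 14*s (l(s) = (s² + 14*s) + 0 = s² + 14*s)
I(c) = 1 (I(c) = -3 + 4 = 1)
7*I(l(5)) = 7*1 = 7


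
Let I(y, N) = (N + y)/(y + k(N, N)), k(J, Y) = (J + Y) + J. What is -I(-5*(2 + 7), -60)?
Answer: -7/15 ≈ -0.46667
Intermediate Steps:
k(J, Y) = Y + 2*J
I(y, N) = (N + y)/(y + 3*N) (I(y, N) = (N + y)/(y + (N + 2*N)) = (N + y)/(y + 3*N))
-I(-5*(2 + 7), -60) = -(-60 - 5*(2 + 7))/(-5*(2 + 7) + 3*(-60)) = -(-60 - 5*9)/(-5*9 - 180) = -(-60 - 45)/(-45 - 180) = -(-105)/(-225) = -(-1)*(-105)/225 = -1*7/15 = -7/15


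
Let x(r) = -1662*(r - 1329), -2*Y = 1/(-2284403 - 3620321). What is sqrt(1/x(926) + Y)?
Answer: sqrt(6169267609924177122)/1977450734532 ≈ 0.0012561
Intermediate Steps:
Y = 1/11809448 (Y = -1/(2*(-2284403 - 3620321)) = -1/2/(-5904724) = -1/2*(-1/5904724) = 1/11809448 ≈ 8.4678e-8)
x(r) = 2208798 - 1662*r (x(r) = -1662*(-1329 + r) = 2208798 - 1662*r)
sqrt(1/x(926) + Y) = sqrt(1/(2208798 - 1662*926) + 1/11809448) = sqrt(1/(2208798 - 1539012) + 1/11809448) = sqrt(1/669786 + 1/11809448) = sqrt(6239617/3954901469064) = sqrt(6169267609924177122)/1977450734532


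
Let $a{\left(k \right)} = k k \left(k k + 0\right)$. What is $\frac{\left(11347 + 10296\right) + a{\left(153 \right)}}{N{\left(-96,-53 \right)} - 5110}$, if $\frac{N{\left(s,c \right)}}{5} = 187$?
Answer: $- \frac{548002924}{4175} \approx -1.3126 \cdot 10^{5}$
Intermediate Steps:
$N{\left(s,c \right)} = 935$ ($N{\left(s,c \right)} = 5 \cdot 187 = 935$)
$a{\left(k \right)} = k^{4}$ ($a{\left(k \right)} = k^{2} \left(k^{2} + 0\right) = k^{2} k^{2} = k^{4}$)
$\frac{\left(11347 + 10296\right) + a{\left(153 \right)}}{N{\left(-96,-53 \right)} - 5110} = \frac{\left(11347 + 10296\right) + 153^{4}}{935 - 5110} = \frac{21643 + 547981281}{-4175} = 548002924 \left(- \frac{1}{4175}\right) = - \frac{548002924}{4175}$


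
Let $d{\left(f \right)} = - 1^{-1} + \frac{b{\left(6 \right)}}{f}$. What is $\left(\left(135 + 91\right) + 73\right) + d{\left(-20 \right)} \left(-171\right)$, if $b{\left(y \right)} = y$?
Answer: $\frac{5213}{10} \approx 521.3$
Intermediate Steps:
$d{\left(f \right)} = -1 + \frac{6}{f}$ ($d{\left(f \right)} = - 1^{-1} + \frac{6}{f} = \left(-1\right) 1 + \frac{6}{f} = -1 + \frac{6}{f}$)
$\left(\left(135 + 91\right) + 73\right) + d{\left(-20 \right)} \left(-171\right) = \left(\left(135 + 91\right) + 73\right) + \frac{6 - -20}{-20} \left(-171\right) = \left(226 + 73\right) + - \frac{6 + 20}{20} \left(-171\right) = 299 + \left(- \frac{1}{20}\right) 26 \left(-171\right) = 299 - - \frac{2223}{10} = 299 + \frac{2223}{10} = \frac{5213}{10}$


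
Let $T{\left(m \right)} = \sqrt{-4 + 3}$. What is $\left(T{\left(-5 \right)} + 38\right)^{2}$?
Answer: $\left(38 + i\right)^{2} \approx 1443.0 + 76.0 i$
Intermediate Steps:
$T{\left(m \right)} = i$ ($T{\left(m \right)} = \sqrt{-1} = i$)
$\left(T{\left(-5 \right)} + 38\right)^{2} = \left(i + 38\right)^{2} = \left(38 + i\right)^{2}$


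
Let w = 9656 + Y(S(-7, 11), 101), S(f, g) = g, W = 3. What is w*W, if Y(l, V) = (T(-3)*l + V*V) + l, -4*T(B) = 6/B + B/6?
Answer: 476997/8 ≈ 59625.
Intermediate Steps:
T(B) = -3/(2*B) - B/24 (T(B) = -(6/B + B/6)/4 = -3/(2*B) - B/24)
Y(l, V) = V² + 13*l/8 (Y(l, V) = (((1/24)*(-36 - 1*(-3)²)/(-3))*l + V*V) + l = (((1/24)*(-⅓)*(-36 - 1*9))*l + V²) + l = (((1/24)*(-⅓)*(-36 - 9))*l + V²) + l = (((1/24)*(-⅓)*(-45))*l + V²) + l = (5*l/8 + V²) + l = (V² + 5*l/8) + l = V² + 13*l/8)
w = 158999/8 (w = 9656 + (101² + (13/8)*11) = 9656 + (10201 + 143/8) = 9656 + 81751/8 = 158999/8 ≈ 19875.)
w*W = (158999/8)*3 = 476997/8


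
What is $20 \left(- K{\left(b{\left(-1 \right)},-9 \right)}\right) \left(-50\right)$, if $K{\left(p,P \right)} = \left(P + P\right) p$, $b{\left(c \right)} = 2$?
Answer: $-36000$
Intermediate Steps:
$K{\left(p,P \right)} = 2 P p$
$20 \left(- K{\left(b{\left(-1 \right)},-9 \right)}\right) \left(-50\right) = 20 \left(- 2 \left(-9\right) 2\right) \left(-50\right) = 20 \left(\left(-1\right) \left(-36\right)\right) \left(-50\right) = 20 \cdot 36 \left(-50\right) = 720 \left(-50\right) = -36000$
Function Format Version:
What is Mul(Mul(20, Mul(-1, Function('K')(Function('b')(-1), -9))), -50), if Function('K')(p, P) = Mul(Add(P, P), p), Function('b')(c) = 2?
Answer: -36000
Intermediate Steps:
Function('K')(p, P) = Mul(2, P, p) (Function('K')(p, P) = Mul(Mul(2, P), p) = Mul(2, P, p))
Mul(Mul(20, Mul(-1, Function('K')(Function('b')(-1), -9))), -50) = Mul(Mul(20, Mul(-1, Mul(2, -9, 2))), -50) = Mul(Mul(20, Mul(-1, -36)), -50) = Mul(Mul(20, 36), -50) = Mul(720, -50) = -36000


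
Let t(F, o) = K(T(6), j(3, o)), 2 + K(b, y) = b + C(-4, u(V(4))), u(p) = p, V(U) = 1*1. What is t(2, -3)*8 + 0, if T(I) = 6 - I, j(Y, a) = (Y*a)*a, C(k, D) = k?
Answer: -48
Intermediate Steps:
V(U) = 1
j(Y, a) = Y*a²
K(b, y) = -6 + b (K(b, y) = -2 + (b - 4) = -2 + (-4 + b) = -6 + b)
t(F, o) = -6 (t(F, o) = -6 + (6 - 1*6) = -6 + (6 - 6) = -6 + 0 = -6)
t(2, -3)*8 + 0 = -6*8 + 0 = -48 + 0 = -48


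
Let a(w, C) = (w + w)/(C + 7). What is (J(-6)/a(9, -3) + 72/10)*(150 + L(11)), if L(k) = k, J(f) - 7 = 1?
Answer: 65044/45 ≈ 1445.4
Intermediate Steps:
J(f) = 8 (J(f) = 7 + 1 = 8)
a(w, C) = 2*w/(7 + C) (a(w, C) = (2*w)/(7 + C) = 2*w/(7 + C))
(J(-6)/a(9, -3) + 72/10)*(150 + L(11)) = (8/((2*9/(7 - 3))) + 72/10)*(150 + 11) = (8/((2*9/4)) + 72*(⅒))*161 = (8/((2*9*(¼))) + 36/5)*161 = (8/(9/2) + 36/5)*161 = (8*(2/9) + 36/5)*161 = (16/9 + 36/5)*161 = (404/45)*161 = 65044/45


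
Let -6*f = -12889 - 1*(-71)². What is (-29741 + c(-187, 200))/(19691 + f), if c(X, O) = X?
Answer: -44892/34019 ≈ -1.3196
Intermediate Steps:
f = 8965/3 (f = -(-12889 - 1*(-71)²)/6 = -(-12889 - 1*5041)/6 = -(-12889 - 5041)/6 = -⅙*(-17930) = 8965/3 ≈ 2988.3)
(-29741 + c(-187, 200))/(19691 + f) = (-29741 - 187)/(19691 + 8965/3) = -29928/68038/3 = -29928*3/68038 = -44892/34019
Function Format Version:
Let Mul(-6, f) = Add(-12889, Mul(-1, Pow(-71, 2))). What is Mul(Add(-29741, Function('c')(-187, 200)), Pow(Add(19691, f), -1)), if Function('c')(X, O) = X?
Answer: Rational(-44892, 34019) ≈ -1.3196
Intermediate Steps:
f = Rational(8965, 3) (f = Mul(Rational(-1, 6), Add(-12889, Mul(-1, Pow(-71, 2)))) = Mul(Rational(-1, 6), Add(-12889, Mul(-1, 5041))) = Mul(Rational(-1, 6), Add(-12889, -5041)) = Mul(Rational(-1, 6), -17930) = Rational(8965, 3) ≈ 2988.3)
Mul(Add(-29741, Function('c')(-187, 200)), Pow(Add(19691, f), -1)) = Mul(Add(-29741, -187), Pow(Add(19691, Rational(8965, 3)), -1)) = Mul(-29928, Pow(Rational(68038, 3), -1)) = Mul(-29928, Rational(3, 68038)) = Rational(-44892, 34019)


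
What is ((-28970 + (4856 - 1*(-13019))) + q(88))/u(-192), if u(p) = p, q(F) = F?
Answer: 3669/64 ≈ 57.328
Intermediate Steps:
((-28970 + (4856 - 1*(-13019))) + q(88))/u(-192) = ((-28970 + (4856 - 1*(-13019))) + 88)/(-192) = ((-28970 + (4856 + 13019)) + 88)*(-1/192) = ((-28970 + 17875) + 88)*(-1/192) = (-11095 + 88)*(-1/192) = -11007*(-1/192) = 3669/64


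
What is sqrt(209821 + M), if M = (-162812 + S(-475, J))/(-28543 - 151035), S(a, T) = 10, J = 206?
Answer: sqrt(1691597748775130)/89789 ≈ 458.06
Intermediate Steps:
M = 81401/89789 (M = (-162812 + 10)/(-28543 - 151035) = -162802/(-179578) = -162802*(-1/179578) = 81401/89789 ≈ 0.90658)
sqrt(209821 + M) = sqrt(209821 + 81401/89789) = sqrt(18839699170/89789) = sqrt(1691597748775130)/89789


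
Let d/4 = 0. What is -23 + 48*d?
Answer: -23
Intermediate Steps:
d = 0 (d = 4*0 = 0)
-23 + 48*d = -23 + 48*0 = -23 + 0 = -23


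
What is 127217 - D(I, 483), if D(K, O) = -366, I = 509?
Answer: 127583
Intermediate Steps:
127217 - D(I, 483) = 127217 - 1*(-366) = 127217 + 366 = 127583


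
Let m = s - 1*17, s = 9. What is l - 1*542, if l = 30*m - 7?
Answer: -789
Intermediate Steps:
m = -8 (m = 9 - 1*17 = 9 - 17 = -8)
l = -247 (l = 30*(-8) - 7 = -240 - 7 = -247)
l - 1*542 = -247 - 1*542 = -247 - 542 = -789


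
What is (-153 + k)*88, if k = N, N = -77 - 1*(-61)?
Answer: -14872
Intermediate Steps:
N = -16 (N = -77 + 61 = -16)
k = -16
(-153 + k)*88 = (-153 - 16)*88 = -169*88 = -14872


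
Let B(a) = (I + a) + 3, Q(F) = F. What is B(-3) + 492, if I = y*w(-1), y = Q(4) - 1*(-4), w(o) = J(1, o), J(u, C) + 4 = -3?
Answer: 436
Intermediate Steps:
J(u, C) = -7 (J(u, C) = -4 - 3 = -7)
w(o) = -7
y = 8 (y = 4 - 1*(-4) = 4 + 4 = 8)
I = -56 (I = 8*(-7) = -56)
B(a) = -53 + a (B(a) = (-56 + a) + 3 = -53 + a)
B(-3) + 492 = (-53 - 3) + 492 = -56 + 492 = 436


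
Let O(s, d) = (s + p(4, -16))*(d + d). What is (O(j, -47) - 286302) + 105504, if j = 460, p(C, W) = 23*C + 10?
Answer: -233626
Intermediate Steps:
p(C, W) = 10 + 23*C
O(s, d) = 2*d*(102 + s) (O(s, d) = (s + (10 + 23*4))*(d + d) = (s + (10 + 92))*(2*d) = (s + 102)*(2*d) = (102 + s)*(2*d) = 2*d*(102 + s))
(O(j, -47) - 286302) + 105504 = (2*(-47)*(102 + 460) - 286302) + 105504 = (2*(-47)*562 - 286302) + 105504 = (-52828 - 286302) + 105504 = -339130 + 105504 = -233626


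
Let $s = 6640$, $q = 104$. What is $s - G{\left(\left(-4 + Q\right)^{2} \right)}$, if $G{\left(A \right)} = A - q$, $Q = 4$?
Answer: $6744$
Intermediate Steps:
$G{\left(A \right)} = -104 + A$ ($G{\left(A \right)} = A - 104 = -104 + A$)
$s - G{\left(\left(-4 + Q\right)^{2} \right)} = 6640 - \left(-104 + \left(-4 + 4\right)^{2}\right) = 6640 - \left(-104 + 0^{2}\right) = 6640 - \left(-104 + 0\right) = 6640 - -104 = 6640 + 104 = 6744$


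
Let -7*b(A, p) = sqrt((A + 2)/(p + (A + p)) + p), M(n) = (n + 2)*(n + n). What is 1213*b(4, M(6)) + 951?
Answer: 951 - 1213*sqrt(18822)/98 ≈ -747.12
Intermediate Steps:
M(n) = 2*n*(2 + n) (M(n) = (2 + n)*(2*n) = 2*n*(2 + n))
b(A, p) = -sqrt(p + (2 + A)/(A + 2*p))/7 (b(A, p) = -sqrt((A + 2)/(p + (A + p)) + p)/7 = -sqrt((2 + A)/(A + 2*p) + p)/7 = -sqrt(p + (2 + A)/(A + 2*p))/7)
1213*b(4, M(6)) + 951 = 1213*(-sqrt(2 + 4 + (2*6*(2 + 6))*(4 + 2*(2*6*(2 + 6))))/sqrt(4 + 2*(2*6*(2 + 6)))/7) + 951 = 1213*(-sqrt(2 + 4 + (2*6*8)*(4 + 2*(2*6*8)))/sqrt(4 + 2*(2*6*8))/7) + 951 = 1213*(-sqrt(2 + 4 + 96*(4 + 2*96))/sqrt(4 + 2*96)/7) + 951 = 1213*(-sqrt(2 + 4 + 96*(4 + 192))/sqrt(4 + 192)/7) + 951 = 1213*(-sqrt(2 + 4 + 96*196)/14/7) + 951 = 1213*(-sqrt(2 + 4 + 18816)/14/7) + 951 = 1213*(-sqrt(18822)/14/7) + 951 = 1213*(-sqrt(18822)/98) + 951 = -1213*sqrt(18822)/98 + 951 = 951 - 1213*sqrt(18822)/98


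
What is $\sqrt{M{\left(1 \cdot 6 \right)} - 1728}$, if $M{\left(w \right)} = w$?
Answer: $i \sqrt{1722} \approx 41.497 i$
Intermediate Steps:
$\sqrt{M{\left(1 \cdot 6 \right)} - 1728} = \sqrt{1 \cdot 6 - 1728} = \sqrt{6 - 1728} = \sqrt{-1722} = i \sqrt{1722}$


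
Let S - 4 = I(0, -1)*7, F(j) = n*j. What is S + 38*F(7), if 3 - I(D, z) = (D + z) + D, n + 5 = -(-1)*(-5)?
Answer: -2628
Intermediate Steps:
n = -10 (n = -5 - (-1)*(-5) = -5 - 1*5 = -5 - 5 = -10)
I(D, z) = 3 - z - 2*D (I(D, z) = 3 - ((D + z) + D) = 3 - (z + 2*D) = 3 + (-z - 2*D) = 3 - z - 2*D)
F(j) = -10*j
S = 32 (S = 4 + (3 - 1*(-1) - 2*0)*7 = 4 + (3 + 1 + 0)*7 = 4 + 4*7 = 4 + 28 = 32)
S + 38*F(7) = 32 + 38*(-10*7) = 32 + 38*(-70) = 32 - 2660 = -2628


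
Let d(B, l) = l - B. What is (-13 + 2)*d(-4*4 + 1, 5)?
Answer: -220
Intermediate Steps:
(-13 + 2)*d(-4*4 + 1, 5) = (-13 + 2)*(5 - (-4*4 + 1)) = -11*(5 - (-16 + 1)) = -11*(5 - 1*(-15)) = -11*(5 + 15) = -11*20 = -220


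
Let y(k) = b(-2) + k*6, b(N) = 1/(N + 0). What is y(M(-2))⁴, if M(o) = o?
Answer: 390625/16 ≈ 24414.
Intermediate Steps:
b(N) = 1/N
y(k) = -½ + 6*k (y(k) = 1/(-2) + k*6 = -½ + 6*k)
y(M(-2))⁴ = (-½ + 6*(-2))⁴ = (-½ - 12)⁴ = (-25/2)⁴ = 390625/16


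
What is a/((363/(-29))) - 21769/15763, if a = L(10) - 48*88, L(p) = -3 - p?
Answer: 175358632/520179 ≈ 337.11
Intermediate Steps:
a = -4237 (a = (-3 - 1*10) - 48*88 = (-3 - 10) - 4224 = -13 - 4224 = -4237)
a/((363/(-29))) - 21769/15763 = -4237/(363/(-29)) - 21769/15763 = -4237/(363*(-1/29)) - 21769*1/15763 = -4237/(-363/29) - 1979/1433 = -4237*(-29/363) - 1979/1433 = 122873/363 - 1979/1433 = 175358632/520179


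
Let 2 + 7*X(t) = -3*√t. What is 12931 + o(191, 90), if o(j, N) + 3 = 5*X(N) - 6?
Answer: 90444/7 - 45*√10/7 ≈ 12900.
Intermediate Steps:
X(t) = -2/7 - 3*√t/7 (X(t) = -2/7 + (-3*√t)/7 = -2/7 - 3*√t/7)
o(j, N) = -73/7 - 15*√N/7 (o(j, N) = -3 + (5*(-2/7 - 3*√N/7) - 6) = -3 + ((-10/7 - 15*√N/7) - 6) = -3 + (-52/7 - 15*√N/7) = -73/7 - 15*√N/7)
12931 + o(191, 90) = 12931 + (-73/7 - 45*√10/7) = 90444/7 - 45*√10/7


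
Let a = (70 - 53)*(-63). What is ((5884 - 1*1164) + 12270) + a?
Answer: 15919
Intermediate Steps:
a = -1071 (a = 17*(-63) = -1071)
((5884 - 1*1164) + 12270) + a = ((5884 - 1*1164) + 12270) - 1071 = ((5884 - 1164) + 12270) - 1071 = (4720 + 12270) - 1071 = 16990 - 1071 = 15919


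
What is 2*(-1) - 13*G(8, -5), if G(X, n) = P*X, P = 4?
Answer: -418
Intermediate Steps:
G(X, n) = 4*X
2*(-1) - 13*G(8, -5) = 2*(-1) - 52*8 = -2 - 13*32 = -2 - 416 = -418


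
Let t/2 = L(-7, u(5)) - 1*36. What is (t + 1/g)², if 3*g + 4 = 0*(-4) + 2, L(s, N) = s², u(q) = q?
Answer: 2401/4 ≈ 600.25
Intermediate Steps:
g = -⅔ (g = -4/3 + (0*(-4) + 2)/3 = -4/3 + (0 + 2)/3 = -4/3 + (⅓)*2 = -4/3 + ⅔ = -⅔ ≈ -0.66667)
t = 26 (t = 2*((-7)² - 1*36) = 2*(49 - 36) = 2*13 = 26)
(t + 1/g)² = (26 + 1/(-⅔))² = (26 - 3/2)² = (49/2)² = 2401/4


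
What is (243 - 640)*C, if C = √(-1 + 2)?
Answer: -397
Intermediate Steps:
C = 1 (C = √1 = 1)
(243 - 640)*C = (243 - 640)*1 = -397*1 = -397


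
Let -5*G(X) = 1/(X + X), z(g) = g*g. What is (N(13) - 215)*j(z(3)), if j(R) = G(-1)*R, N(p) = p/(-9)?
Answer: -974/5 ≈ -194.80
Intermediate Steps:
z(g) = g**2
G(X) = -1/(10*X) (G(X) = -1/(5*(X + X)) = -1/(2*X)/5 = -1/(10*X))
N(p) = -p/9 (N(p) = p*(-1/9) = -p/9)
j(R) = R/10 (j(R) = (-1/10/(-1))*R = (-1/10*(-1))*R = R/10)
(N(13) - 215)*j(z(3)) = (-1/9*13 - 215)*((1/10)*3**2) = (-13/9 - 215)*((1/10)*9) = -1948/9*9/10 = -974/5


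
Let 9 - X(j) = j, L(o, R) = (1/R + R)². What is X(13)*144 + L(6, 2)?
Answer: -2279/4 ≈ -569.75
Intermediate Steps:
L(o, R) = (R + 1/R)²
X(j) = 9 - j
X(13)*144 + L(6, 2) = (9 - 1*13)*144 + (1 + 2²)²/2² = (9 - 13)*144 + (1 + 4)²/4 = -4*144 + (¼)*5² = -576 + (¼)*25 = -576 + 25/4 = -2279/4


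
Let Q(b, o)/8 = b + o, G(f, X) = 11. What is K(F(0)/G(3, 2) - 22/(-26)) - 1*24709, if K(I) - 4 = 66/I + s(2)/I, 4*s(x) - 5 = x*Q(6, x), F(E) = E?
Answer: -1081859/44 ≈ -24588.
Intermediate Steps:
Q(b, o) = 8*b + 8*o (Q(b, o) = 8*(b + o) = 8*b + 8*o)
s(x) = 5/4 + x*(48 + 8*x)/4 (s(x) = 5/4 + (x*(8*6 + 8*x))/4 = 5/4 + (x*(48 + 8*x))/4 = 5/4 + x*(48 + 8*x)/4)
K(I) = 4 + 397/(4*I) (K(I) = 4 + (66/I + (5/4 + 2*2*(6 + 2))/I) = 4 + (66/I + (5/4 + 2*2*8)/I) = 4 + (66/I + (5/4 + 32)/I) = 4 + (66/I + 133/(4*I)) = 4 + 397/(4*I))
K(F(0)/G(3, 2) - 22/(-26)) - 1*24709 = (4 + 397/(4*(0/11 - 22/(-26)))) - 1*24709 = (4 + 397/(4*(0*(1/11) - 22*(-1/26)))) - 24709 = (4 + 397/(4*(0 + 11/13))) - 24709 = (4 + 397/(4*(11/13))) - 24709 = (4 + (397/4)*(13/11)) - 24709 = (4 + 5161/44) - 24709 = 5337/44 - 24709 = -1081859/44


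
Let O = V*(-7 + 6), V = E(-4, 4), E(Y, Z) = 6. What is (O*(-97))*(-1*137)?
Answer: -79734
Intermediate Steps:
V = 6
O = -6 (O = 6*(-7 + 6) = 6*(-1) = -6)
(O*(-97))*(-1*137) = (-6*(-97))*(-1*137) = 582*(-137) = -79734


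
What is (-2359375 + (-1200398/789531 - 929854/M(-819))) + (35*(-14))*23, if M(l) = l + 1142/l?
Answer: -1256998850359670173/530488247493 ≈ -2.3695e+6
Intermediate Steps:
(-2359375 + (-1200398/789531 - 929854/M(-819))) + (35*(-14))*23 = (-2359375 + (-1200398/789531 - 929854/(-819 + 1142/(-819)))) + (35*(-14))*23 = (-2359375 + (-1200398*1/789531 - 929854/(-819 + 1142*(-1/819)))) - 490*23 = (-2359375 + (-1200398/789531 - 929854/(-819 - 1142/819))) - 11270 = (-2359375 + (-1200398/789531 - 929854/(-671903/819))) - 11270 = (-2359375 + (-1200398/789531 - 929854*(-819/671903))) - 11270 = (-2359375 + (-1200398/789531 + 761550426/671903)) - 11270 = (-2359375 + 600461118372812/530488247493) - 11270 = -1251020247810424063/530488247493 - 11270 = -1256998850359670173/530488247493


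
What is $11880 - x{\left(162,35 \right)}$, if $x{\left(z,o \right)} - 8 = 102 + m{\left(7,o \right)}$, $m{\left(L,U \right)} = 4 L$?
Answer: $11742$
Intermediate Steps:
$x{\left(z,o \right)} = 138$ ($x{\left(z,o \right)} = 8 + \left(102 + 4 \cdot 7\right) = 8 + \left(102 + 28\right) = 8 + 130 = 138$)
$11880 - x{\left(162,35 \right)} = 11880 - 138 = 11742$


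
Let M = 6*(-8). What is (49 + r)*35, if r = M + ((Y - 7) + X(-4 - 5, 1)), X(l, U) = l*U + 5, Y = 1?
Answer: -315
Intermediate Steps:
X(l, U) = 5 + U*l (X(l, U) = U*l + 5 = 5 + U*l)
M = -48
r = -58 (r = -48 + ((1 - 7) + (5 + 1*(-4 - 5))) = -48 + (-6 + (5 + 1*(-9))) = -48 + (-6 + (5 - 9)) = -48 + (-6 - 4) = -48 - 10 = -58)
(49 + r)*35 = (49 - 58)*35 = -9*35 = -315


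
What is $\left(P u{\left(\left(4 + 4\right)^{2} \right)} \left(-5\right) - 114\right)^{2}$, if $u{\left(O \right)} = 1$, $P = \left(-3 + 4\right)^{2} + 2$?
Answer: $16641$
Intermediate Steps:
$P = 3$ ($P = 1^{2} + 2 = 1 + 2 = 3$)
$\left(P u{\left(\left(4 + 4\right)^{2} \right)} \left(-5\right) - 114\right)^{2} = \left(3 \cdot 1 \left(-5\right) - 114\right)^{2} = \left(3 \left(-5\right) - 114\right)^{2} = \left(-15 - 114\right)^{2} = \left(-129\right)^{2} = 16641$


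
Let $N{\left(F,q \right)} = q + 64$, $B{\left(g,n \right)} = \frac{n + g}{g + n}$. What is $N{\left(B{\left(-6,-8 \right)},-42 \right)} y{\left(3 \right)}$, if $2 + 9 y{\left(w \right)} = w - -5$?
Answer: $\frac{44}{3} \approx 14.667$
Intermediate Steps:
$B{\left(g,n \right)} = 1$ ($B{\left(g,n \right)} = \frac{g + n}{g + n} = 1$)
$N{\left(F,q \right)} = 64 + q$
$y{\left(w \right)} = \frac{1}{3} + \frac{w}{9}$ ($y{\left(w \right)} = - \frac{2}{9} + \frac{w - -5}{9} = - \frac{2}{9} + \frac{w + 5}{9} = - \frac{2}{9} + \frac{5 + w}{9} = - \frac{2}{9} + \left(\frac{5}{9} + \frac{w}{9}\right) = \frac{1}{3} + \frac{w}{9}$)
$N{\left(B{\left(-6,-8 \right)},-42 \right)} y{\left(3 \right)} = \left(64 - 42\right) \left(\frac{1}{3} + \frac{1}{9} \cdot 3\right) = 22 \left(\frac{1}{3} + \frac{1}{3}\right) = 22 \cdot \frac{2}{3} = \frac{44}{3}$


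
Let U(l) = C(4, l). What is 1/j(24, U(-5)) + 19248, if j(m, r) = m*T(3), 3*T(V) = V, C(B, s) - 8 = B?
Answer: 461953/24 ≈ 19248.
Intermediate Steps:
C(B, s) = 8 + B
T(V) = V/3
U(l) = 12 (U(l) = 8 + 4 = 12)
j(m, r) = m (j(m, r) = m*((1/3)*3) = m*1 = m)
1/j(24, U(-5)) + 19248 = 1/24 + 19248 = 461953/24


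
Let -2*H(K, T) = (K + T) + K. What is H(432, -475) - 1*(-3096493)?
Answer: 6192597/2 ≈ 3.0963e+6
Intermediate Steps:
H(K, T) = -K - T/2 (H(K, T) = -((K + T) + K)/2 = -(T + 2*K)/2 = -K - T/2)
H(432, -475) - 1*(-3096493) = (-1*432 - ½*(-475)) - 1*(-3096493) = (-432 + 475/2) + 3096493 = -389/2 + 3096493 = 6192597/2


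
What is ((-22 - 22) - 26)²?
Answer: 4900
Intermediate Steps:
((-22 - 22) - 26)² = (-44 - 26)² = (-70)² = 4900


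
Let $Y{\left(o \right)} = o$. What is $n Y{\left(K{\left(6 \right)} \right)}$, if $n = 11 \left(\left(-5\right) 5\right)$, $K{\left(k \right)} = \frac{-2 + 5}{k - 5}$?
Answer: $-825$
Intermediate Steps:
$K{\left(k \right)} = \frac{3}{-5 + k}$
$n = -275$ ($n = 11 \left(-25\right) = -275$)
$n Y{\left(K{\left(6 \right)} \right)} = - 275 \frac{3}{-5 + 6} = - 275 \cdot \frac{3}{1} = - 275 \cdot 3 \cdot 1 = \left(-275\right) 3 = -825$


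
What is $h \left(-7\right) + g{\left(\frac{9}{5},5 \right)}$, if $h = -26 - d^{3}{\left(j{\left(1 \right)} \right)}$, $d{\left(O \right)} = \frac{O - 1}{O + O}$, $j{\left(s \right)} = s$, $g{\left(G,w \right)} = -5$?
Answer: $177$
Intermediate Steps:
$d{\left(O \right)} = \frac{-1 + O}{2 O}$
$h = -26$ ($h = -26 - \left(\frac{-1 + 1}{2 \cdot 1}\right)^{3} = -26 - \left(\frac{1}{2} \cdot 1 \cdot 0\right)^{3} = -26 - 0^{3} = -26 - 0 = -26 + 0 = -26$)
$h \left(-7\right) + g{\left(\frac{9}{5},5 \right)} = \left(-26\right) \left(-7\right) - 5 = 182 - 5 = 177$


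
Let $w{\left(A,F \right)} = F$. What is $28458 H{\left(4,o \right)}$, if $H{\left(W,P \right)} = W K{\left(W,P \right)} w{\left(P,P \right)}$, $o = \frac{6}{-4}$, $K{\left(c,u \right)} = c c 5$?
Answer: $-13659840$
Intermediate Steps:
$K{\left(c,u \right)} = 5 c^{2}$ ($K{\left(c,u \right)} = c^{2} \cdot 5 = 5 c^{2}$)
$o = - \frac{3}{2}$ ($o = 6 \left(- \frac{1}{4}\right) = - \frac{3}{2} \approx -1.5$)
$H{\left(W,P \right)} = 5 P W^{3}$ ($H{\left(W,P \right)} = W 5 W^{2} P = 5 W^{3} P = 5 P W^{3}$)
$28458 H{\left(4,o \right)} = 28458 \cdot 5 \left(- \frac{3}{2}\right) 4^{3} = 28458 \cdot 5 \left(- \frac{3}{2}\right) 64 = 28458 \left(-480\right) = -13659840$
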